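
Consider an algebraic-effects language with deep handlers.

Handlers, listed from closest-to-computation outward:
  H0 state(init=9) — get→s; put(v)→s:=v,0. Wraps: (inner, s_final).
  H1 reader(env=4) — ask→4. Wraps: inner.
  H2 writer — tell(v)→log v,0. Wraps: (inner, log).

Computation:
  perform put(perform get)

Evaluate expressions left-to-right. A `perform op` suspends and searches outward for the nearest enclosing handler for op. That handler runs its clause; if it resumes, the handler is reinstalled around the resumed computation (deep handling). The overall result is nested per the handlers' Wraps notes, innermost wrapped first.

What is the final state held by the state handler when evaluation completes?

Evaluation trace:
get @ H0 ⇒ 9
put(9) @ H0 ⇒ s:=9
H0 returns (0, 9)
H1 returns (0, 9)
H2 returns ((0, 9), ())
= ((0, 9), ())

Answer: 9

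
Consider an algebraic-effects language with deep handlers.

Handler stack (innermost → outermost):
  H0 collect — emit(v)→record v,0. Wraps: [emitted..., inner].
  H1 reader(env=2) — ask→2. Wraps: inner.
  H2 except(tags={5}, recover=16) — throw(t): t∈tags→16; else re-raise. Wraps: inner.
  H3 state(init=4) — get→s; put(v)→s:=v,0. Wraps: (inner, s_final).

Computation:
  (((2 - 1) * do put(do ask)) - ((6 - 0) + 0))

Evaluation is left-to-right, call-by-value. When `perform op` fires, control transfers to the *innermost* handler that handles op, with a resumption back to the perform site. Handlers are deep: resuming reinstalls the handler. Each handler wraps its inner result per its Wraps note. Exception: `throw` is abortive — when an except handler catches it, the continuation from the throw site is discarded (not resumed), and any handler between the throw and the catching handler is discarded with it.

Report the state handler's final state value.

Answer: 2

Working:
ask @ H1 ⇒ 2
put(2) @ H3 ⇒ s:=2
H0 returns [-6]
H1 returns [-6]
H2 returns [-6]
H3 returns ([-6], 2)
= ([-6], 2)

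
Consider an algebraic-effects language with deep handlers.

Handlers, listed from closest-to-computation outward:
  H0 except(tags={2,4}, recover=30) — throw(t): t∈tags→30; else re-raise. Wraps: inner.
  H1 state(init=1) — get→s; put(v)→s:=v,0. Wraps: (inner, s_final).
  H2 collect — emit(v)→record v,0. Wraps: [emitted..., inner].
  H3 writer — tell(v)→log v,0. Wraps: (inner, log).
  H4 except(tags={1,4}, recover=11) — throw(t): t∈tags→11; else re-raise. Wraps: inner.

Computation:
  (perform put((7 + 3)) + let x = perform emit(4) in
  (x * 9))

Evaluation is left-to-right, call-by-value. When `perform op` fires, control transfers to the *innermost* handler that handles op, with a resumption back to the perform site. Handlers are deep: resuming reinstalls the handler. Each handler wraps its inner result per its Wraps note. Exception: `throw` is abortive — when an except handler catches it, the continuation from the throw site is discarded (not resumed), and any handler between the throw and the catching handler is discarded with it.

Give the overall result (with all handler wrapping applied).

Working:
put(10) @ H1 ⇒ s:=10
emit(4) @ H2 ⇒ out+=4
H0 returns 0
H1 returns (0, 10)
H2 returns [4, (0, 10)]
H3 returns ([4, (0, 10)], ())
H4 returns ([4, (0, 10)], ())
= ([4, (0, 10)], ())

Answer: ([4, (0, 10)], ())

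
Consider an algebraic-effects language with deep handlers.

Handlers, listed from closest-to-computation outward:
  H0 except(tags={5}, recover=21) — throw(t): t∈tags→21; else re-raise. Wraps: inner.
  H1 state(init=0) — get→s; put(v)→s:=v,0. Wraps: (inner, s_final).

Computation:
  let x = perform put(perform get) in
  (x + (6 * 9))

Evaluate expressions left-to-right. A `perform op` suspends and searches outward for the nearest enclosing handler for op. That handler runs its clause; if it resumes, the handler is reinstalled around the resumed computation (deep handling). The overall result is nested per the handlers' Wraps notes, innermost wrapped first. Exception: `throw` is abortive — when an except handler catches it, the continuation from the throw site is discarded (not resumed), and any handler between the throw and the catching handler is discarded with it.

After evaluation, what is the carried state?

Working:
get @ H1 ⇒ 0
put(0) @ H1 ⇒ s:=0
H0 returns 54
H1 returns (54, 0)
= (54, 0)

Answer: 0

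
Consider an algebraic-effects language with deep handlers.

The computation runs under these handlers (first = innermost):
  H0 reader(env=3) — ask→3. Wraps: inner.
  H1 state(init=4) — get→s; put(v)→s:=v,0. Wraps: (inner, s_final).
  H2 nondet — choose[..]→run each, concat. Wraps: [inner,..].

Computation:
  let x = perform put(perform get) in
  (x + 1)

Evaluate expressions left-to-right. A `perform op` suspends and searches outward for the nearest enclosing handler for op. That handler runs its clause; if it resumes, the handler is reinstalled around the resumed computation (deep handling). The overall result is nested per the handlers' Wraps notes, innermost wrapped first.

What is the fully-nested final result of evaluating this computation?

Answer: [(1, 4)]

Evaluation trace:
get @ H1 ⇒ 4
put(4) @ H1 ⇒ s:=4
H0 returns 1
H1 returns (1, 4)
H2 returns [(1, 4)]
= [(1, 4)]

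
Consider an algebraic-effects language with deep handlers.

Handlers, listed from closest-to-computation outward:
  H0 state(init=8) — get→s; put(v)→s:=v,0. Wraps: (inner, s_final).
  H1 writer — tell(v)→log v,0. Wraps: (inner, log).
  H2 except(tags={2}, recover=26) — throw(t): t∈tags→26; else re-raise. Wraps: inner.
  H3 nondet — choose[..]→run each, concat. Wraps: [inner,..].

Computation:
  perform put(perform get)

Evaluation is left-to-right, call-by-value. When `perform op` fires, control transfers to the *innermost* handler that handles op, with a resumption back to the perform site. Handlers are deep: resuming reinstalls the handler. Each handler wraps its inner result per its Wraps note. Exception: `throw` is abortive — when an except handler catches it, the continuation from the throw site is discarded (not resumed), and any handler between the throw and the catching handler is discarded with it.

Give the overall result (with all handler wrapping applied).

Answer: [((0, 8), ())]

Evaluation trace:
get @ H0 ⇒ 8
put(8) @ H0 ⇒ s:=8
H0 returns (0, 8)
H1 returns ((0, 8), ())
H2 returns ((0, 8), ())
H3 returns [((0, 8), ())]
= [((0, 8), ())]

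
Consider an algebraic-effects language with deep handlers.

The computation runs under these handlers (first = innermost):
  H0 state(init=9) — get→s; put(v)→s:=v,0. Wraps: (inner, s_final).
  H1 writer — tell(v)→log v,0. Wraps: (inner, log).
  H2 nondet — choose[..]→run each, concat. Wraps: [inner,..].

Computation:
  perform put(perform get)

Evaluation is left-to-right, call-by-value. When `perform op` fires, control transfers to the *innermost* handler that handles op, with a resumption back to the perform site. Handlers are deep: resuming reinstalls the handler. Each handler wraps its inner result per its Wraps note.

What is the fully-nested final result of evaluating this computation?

Answer: [((0, 9), ())]

Evaluation trace:
get @ H0 ⇒ 9
put(9) @ H0 ⇒ s:=9
H0 returns (0, 9)
H1 returns ((0, 9), ())
H2 returns [((0, 9), ())]
= [((0, 9), ())]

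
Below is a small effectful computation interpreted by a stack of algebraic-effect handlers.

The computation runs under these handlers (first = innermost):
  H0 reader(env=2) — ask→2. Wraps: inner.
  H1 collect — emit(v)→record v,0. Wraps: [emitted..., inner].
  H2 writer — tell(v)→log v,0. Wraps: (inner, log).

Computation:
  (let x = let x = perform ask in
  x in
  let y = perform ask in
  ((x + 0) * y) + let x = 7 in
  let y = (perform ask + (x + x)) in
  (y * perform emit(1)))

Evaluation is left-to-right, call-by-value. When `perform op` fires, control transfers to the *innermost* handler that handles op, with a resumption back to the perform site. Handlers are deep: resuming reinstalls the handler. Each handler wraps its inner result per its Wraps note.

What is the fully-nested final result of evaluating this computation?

Answer: ([1, 4], ())

Evaluation trace:
ask @ H0 ⇒ 2
ask @ H0 ⇒ 2
ask @ H0 ⇒ 2
emit(1) @ H1 ⇒ out+=1
H0 returns 4
H1 returns [1, 4]
H2 returns ([1, 4], ())
= ([1, 4], ())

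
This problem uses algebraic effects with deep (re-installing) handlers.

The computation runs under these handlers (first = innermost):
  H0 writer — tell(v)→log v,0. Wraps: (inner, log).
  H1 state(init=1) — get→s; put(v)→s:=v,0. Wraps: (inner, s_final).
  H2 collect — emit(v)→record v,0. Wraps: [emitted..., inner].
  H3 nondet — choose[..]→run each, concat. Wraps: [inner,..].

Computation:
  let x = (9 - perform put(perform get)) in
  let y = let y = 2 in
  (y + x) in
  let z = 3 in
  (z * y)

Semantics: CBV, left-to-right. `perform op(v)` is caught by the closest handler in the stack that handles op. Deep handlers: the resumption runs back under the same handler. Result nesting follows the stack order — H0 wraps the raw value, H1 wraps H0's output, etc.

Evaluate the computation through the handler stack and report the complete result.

Evaluation trace:
get @ H1 ⇒ 1
put(1) @ H1 ⇒ s:=1
H0 returns (33, ())
H1 returns ((33, ()), 1)
H2 returns [((33, ()), 1)]
H3 returns [[((33, ()), 1)]]
= [[((33, ()), 1)]]

Answer: [[((33, ()), 1)]]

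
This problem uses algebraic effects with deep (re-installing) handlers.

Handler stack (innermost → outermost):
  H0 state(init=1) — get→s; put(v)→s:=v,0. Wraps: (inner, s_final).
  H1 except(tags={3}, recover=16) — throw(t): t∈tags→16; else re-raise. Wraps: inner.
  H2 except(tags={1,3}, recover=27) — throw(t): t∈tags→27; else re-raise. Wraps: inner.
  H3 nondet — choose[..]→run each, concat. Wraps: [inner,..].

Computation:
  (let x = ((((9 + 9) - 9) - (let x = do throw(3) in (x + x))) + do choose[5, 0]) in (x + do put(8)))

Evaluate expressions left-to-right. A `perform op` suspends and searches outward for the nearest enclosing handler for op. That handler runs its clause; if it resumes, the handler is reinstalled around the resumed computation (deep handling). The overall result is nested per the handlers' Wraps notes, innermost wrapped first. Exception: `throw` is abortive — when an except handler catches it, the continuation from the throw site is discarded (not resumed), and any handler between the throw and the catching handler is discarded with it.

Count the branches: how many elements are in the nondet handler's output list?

Answer: 1

Evaluation trace:
throw(3) @ H1 caught ⇒ 16
H2 returns 16
H3 returns [16]
= [16]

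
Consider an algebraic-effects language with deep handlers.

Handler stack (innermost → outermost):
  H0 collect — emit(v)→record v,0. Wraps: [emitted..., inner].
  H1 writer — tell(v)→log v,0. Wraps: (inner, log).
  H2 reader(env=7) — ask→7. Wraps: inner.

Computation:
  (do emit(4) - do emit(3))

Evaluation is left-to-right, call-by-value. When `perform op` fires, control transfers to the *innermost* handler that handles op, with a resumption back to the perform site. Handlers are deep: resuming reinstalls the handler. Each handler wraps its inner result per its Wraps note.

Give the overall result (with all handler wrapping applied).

Working:
emit(4) @ H0 ⇒ out+=4
emit(3) @ H0 ⇒ out+=3
H0 returns [4, 3, 0]
H1 returns ([4, 3, 0], ())
H2 returns ([4, 3, 0], ())
= ([4, 3, 0], ())

Answer: ([4, 3, 0], ())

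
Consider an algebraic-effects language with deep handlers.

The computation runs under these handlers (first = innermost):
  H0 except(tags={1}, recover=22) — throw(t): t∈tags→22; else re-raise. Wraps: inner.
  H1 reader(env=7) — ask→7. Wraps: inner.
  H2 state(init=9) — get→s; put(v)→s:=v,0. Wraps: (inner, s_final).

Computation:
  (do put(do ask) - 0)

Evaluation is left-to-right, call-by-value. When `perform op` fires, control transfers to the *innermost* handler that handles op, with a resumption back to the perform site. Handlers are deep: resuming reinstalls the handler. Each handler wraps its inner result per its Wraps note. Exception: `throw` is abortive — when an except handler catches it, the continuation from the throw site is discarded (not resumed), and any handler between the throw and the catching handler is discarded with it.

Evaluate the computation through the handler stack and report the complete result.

Answer: (0, 7)

Working:
ask @ H1 ⇒ 7
put(7) @ H2 ⇒ s:=7
H0 returns 0
H1 returns 0
H2 returns (0, 7)
= (0, 7)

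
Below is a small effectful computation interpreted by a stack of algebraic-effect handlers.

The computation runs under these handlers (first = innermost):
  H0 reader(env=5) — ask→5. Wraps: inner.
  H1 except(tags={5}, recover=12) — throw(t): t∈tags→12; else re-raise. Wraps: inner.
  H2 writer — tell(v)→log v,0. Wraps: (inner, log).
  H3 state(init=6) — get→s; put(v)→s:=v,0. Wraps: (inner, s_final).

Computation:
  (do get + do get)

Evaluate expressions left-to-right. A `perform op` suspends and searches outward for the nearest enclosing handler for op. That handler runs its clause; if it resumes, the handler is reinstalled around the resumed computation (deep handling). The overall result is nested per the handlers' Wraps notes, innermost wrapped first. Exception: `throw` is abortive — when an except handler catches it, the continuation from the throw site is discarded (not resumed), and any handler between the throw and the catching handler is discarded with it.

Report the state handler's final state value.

Answer: 6

Working:
get @ H3 ⇒ 6
get @ H3 ⇒ 6
H0 returns 12
H1 returns 12
H2 returns (12, ())
H3 returns ((12, ()), 6)
= ((12, ()), 6)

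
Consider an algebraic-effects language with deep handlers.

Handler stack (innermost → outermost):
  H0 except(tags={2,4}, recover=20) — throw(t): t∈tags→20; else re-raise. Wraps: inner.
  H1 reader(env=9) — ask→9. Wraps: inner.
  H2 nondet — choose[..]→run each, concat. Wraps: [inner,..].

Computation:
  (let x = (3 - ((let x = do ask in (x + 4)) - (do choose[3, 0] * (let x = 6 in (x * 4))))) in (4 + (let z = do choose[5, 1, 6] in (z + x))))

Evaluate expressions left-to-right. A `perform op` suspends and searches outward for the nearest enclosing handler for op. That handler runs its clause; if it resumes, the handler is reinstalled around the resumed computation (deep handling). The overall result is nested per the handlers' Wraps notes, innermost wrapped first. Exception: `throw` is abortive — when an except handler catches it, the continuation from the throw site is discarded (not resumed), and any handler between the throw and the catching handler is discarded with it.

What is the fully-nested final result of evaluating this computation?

Step-by-step:
ask @ H1 ⇒ 9
choose[3, 0] @ H2
  branch[0] choose=3:
    choose[5, 1, 6] @ H2
      branch[0] choose=5:
        H0 returns 71
        H1 returns 71
        H2 returns [71]
      branch[1] choose=1:
        H0 returns 67
        H1 returns 67
        H2 returns [67]
      branch[2] choose=6:
        H0 returns 72
        H1 returns 72
        H2 returns [72]
  branch[1] choose=0:
    choose[5, 1, 6] @ H2
      branch[0] choose=5:
        H0 returns -1
        H1 returns -1
        H2 returns [-1]
      branch[1] choose=1:
        H0 returns -5
        H1 returns -5
        H2 returns [-5]
      branch[2] choose=6:
        H0 returns 0
        H1 returns 0
        H2 returns [0]
= [71, 67, 72, -1, -5, 0]

Answer: [71, 67, 72, -1, -5, 0]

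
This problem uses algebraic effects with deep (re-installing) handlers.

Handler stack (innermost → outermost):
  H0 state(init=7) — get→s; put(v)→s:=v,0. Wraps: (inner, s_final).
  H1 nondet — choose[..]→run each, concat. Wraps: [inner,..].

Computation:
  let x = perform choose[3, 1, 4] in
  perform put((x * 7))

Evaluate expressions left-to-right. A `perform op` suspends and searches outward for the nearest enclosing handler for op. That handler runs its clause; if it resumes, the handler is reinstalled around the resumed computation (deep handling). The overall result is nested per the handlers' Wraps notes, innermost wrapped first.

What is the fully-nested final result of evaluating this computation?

Answer: [(0, 21), (0, 7), (0, 28)]

Step-by-step:
choose[3, 1, 4] @ H1
  branch[0] choose=3:
    put(21) @ H0 ⇒ s:=21
    H0 returns (0, 21)
    H1 returns [(0, 21)]
  branch[1] choose=1:
    put(7) @ H0 ⇒ s:=7
    H0 returns (0, 7)
    H1 returns [(0, 7)]
  branch[2] choose=4:
    put(28) @ H0 ⇒ s:=28
    H0 returns (0, 28)
    H1 returns [(0, 28)]
= [(0, 21), (0, 7), (0, 28)]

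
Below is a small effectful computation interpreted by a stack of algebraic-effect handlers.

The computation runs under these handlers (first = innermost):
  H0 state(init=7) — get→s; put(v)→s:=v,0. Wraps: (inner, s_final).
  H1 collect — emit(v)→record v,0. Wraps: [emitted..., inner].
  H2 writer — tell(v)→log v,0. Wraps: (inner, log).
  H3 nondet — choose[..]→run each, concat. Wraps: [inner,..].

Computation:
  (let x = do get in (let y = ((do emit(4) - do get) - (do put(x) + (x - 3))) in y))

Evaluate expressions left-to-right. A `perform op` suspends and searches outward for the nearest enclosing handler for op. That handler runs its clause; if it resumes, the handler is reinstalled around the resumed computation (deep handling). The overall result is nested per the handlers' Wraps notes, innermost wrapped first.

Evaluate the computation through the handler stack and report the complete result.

Answer: [([4, (-11, 7)], ())]

Working:
get @ H0 ⇒ 7
emit(4) @ H1 ⇒ out+=4
get @ H0 ⇒ 7
put(7) @ H0 ⇒ s:=7
H0 returns (-11, 7)
H1 returns [4, (-11, 7)]
H2 returns ([4, (-11, 7)], ())
H3 returns [([4, (-11, 7)], ())]
= [([4, (-11, 7)], ())]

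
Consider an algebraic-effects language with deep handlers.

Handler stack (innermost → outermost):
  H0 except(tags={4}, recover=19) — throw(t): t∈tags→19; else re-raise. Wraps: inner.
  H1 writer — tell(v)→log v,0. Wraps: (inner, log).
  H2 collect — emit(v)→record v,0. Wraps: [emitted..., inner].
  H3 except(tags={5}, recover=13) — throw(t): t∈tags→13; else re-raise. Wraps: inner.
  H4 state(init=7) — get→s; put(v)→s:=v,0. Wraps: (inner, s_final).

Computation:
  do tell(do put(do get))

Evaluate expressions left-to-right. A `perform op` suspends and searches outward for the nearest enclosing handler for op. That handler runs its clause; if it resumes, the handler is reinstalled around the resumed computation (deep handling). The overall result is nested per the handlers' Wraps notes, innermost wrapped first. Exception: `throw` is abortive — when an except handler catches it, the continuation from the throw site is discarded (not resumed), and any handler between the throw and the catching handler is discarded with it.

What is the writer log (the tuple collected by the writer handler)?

Working:
get @ H4 ⇒ 7
put(7) @ H4 ⇒ s:=7
tell(0) @ H1 ⇒ log+=0
H0 returns 0
H1 returns (0, (0))
H2 returns [(0, (0))]
H3 returns [(0, (0))]
H4 returns ([(0, (0))], 7)
= ([(0, (0))], 7)

Answer: (0)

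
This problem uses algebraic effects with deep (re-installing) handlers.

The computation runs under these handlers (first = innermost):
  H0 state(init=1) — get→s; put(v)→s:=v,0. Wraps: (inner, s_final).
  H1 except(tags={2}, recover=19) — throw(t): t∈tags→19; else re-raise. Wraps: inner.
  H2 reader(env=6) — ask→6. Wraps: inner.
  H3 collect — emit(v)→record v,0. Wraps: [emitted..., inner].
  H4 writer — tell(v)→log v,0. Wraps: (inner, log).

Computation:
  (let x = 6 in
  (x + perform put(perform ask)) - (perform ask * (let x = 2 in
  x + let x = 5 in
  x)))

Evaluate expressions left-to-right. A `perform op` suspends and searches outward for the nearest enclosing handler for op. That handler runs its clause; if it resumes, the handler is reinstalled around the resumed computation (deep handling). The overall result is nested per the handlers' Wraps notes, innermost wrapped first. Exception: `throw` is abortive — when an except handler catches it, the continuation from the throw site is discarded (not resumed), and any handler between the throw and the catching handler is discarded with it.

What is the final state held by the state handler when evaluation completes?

Step-by-step:
ask @ H2 ⇒ 6
put(6) @ H0 ⇒ s:=6
ask @ H2 ⇒ 6
H0 returns (-36, 6)
H1 returns (-36, 6)
H2 returns (-36, 6)
H3 returns [(-36, 6)]
H4 returns ([(-36, 6)], ())
= ([(-36, 6)], ())

Answer: 6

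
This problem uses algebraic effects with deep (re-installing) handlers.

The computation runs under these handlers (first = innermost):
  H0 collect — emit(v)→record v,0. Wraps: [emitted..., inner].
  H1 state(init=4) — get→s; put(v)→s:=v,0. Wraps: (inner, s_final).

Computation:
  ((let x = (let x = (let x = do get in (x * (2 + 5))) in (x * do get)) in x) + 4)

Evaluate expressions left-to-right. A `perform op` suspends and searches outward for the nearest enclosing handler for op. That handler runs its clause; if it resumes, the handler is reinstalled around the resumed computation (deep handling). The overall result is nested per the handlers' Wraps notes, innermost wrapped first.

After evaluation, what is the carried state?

Working:
get @ H1 ⇒ 4
get @ H1 ⇒ 4
H0 returns [116]
H1 returns ([116], 4)
= ([116], 4)

Answer: 4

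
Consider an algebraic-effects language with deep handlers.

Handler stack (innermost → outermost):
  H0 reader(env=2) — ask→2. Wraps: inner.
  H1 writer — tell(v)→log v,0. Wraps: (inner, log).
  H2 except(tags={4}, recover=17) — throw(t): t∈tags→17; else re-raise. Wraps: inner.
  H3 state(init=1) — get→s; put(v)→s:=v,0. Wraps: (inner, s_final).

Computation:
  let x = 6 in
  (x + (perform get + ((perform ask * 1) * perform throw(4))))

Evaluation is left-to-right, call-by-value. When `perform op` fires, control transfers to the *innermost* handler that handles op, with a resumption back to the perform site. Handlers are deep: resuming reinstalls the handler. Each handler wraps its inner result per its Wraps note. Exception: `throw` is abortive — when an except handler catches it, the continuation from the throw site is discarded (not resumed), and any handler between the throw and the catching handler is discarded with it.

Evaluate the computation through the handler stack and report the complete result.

Step-by-step:
get @ H3 ⇒ 1
ask @ H0 ⇒ 2
throw(4) @ H2 caught ⇒ 17
H3 returns (17, 1)
= (17, 1)

Answer: (17, 1)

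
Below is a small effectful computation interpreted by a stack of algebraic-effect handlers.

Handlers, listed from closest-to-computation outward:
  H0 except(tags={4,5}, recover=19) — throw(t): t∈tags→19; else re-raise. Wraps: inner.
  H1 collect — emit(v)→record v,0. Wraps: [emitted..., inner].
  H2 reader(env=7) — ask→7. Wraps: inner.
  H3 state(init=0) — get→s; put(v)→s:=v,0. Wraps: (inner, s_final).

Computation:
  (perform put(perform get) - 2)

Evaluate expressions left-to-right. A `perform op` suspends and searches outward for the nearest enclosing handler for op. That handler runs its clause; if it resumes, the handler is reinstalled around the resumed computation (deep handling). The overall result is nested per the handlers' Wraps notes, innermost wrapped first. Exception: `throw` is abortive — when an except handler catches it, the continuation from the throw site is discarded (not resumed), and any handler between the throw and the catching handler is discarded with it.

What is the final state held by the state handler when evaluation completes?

Answer: 0

Evaluation trace:
get @ H3 ⇒ 0
put(0) @ H3 ⇒ s:=0
H0 returns -2
H1 returns [-2]
H2 returns [-2]
H3 returns ([-2], 0)
= ([-2], 0)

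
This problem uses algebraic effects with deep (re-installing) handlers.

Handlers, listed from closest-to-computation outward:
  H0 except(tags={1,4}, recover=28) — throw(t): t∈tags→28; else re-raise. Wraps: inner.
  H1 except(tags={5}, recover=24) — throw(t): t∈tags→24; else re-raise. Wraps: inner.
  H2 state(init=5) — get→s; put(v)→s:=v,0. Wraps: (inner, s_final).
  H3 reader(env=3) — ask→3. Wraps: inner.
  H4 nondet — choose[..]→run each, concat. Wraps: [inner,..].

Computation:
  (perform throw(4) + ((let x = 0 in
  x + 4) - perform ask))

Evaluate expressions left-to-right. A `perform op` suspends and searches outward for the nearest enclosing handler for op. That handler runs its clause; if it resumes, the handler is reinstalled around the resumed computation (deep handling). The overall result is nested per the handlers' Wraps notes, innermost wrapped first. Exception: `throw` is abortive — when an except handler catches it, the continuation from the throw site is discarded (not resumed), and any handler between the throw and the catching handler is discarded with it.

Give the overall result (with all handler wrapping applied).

Step-by-step:
throw(4) @ H0 caught ⇒ 28
H1 returns 28
H2 returns (28, 5)
H3 returns (28, 5)
H4 returns [(28, 5)]
= [(28, 5)]

Answer: [(28, 5)]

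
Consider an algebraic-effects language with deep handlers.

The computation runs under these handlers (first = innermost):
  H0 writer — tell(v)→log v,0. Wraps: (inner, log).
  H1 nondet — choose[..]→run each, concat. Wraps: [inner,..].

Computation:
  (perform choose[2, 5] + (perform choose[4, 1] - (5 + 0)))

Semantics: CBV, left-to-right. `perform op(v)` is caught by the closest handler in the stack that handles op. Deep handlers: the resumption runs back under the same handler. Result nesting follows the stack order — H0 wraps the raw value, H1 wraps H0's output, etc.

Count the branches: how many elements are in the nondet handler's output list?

Answer: 4

Evaluation trace:
choose[2, 5] @ H1
  branch[0] choose=2:
    choose[4, 1] @ H1
      branch[0] choose=4:
        H0 returns (1, ())
        H1 returns [(1, ())]
      branch[1] choose=1:
        H0 returns (-2, ())
        H1 returns [(-2, ())]
  branch[1] choose=5:
    choose[4, 1] @ H1
      branch[0] choose=4:
        H0 returns (4, ())
        H1 returns [(4, ())]
      branch[1] choose=1:
        H0 returns (1, ())
        H1 returns [(1, ())]
= [(1, ()), (-2, ()), (4, ()), (1, ())]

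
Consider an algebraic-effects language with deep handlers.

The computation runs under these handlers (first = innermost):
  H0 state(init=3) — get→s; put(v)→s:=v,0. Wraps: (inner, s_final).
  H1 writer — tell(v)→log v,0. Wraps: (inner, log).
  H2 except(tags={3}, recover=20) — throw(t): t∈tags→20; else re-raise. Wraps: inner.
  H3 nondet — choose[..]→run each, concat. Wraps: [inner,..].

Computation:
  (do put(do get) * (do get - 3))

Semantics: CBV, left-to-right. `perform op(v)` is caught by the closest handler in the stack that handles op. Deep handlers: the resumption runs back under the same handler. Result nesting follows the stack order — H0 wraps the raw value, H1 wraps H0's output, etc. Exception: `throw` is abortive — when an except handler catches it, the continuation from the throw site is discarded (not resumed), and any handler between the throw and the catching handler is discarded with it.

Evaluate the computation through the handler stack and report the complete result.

Answer: [((0, 3), ())]

Step-by-step:
get @ H0 ⇒ 3
put(3) @ H0 ⇒ s:=3
get @ H0 ⇒ 3
H0 returns (0, 3)
H1 returns ((0, 3), ())
H2 returns ((0, 3), ())
H3 returns [((0, 3), ())]
= [((0, 3), ())]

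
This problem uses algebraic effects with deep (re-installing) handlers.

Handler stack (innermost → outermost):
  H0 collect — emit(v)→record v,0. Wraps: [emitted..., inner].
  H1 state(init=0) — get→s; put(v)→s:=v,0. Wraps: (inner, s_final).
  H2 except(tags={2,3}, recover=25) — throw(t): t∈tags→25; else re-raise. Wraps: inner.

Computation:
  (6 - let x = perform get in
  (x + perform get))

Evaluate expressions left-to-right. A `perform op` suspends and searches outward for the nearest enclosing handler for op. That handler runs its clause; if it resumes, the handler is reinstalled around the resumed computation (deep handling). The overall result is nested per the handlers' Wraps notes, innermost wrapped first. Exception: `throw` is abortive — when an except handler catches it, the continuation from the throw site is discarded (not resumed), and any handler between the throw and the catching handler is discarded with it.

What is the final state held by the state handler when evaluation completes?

Working:
get @ H1 ⇒ 0
get @ H1 ⇒ 0
H0 returns [6]
H1 returns ([6], 0)
H2 returns ([6], 0)
= ([6], 0)

Answer: 0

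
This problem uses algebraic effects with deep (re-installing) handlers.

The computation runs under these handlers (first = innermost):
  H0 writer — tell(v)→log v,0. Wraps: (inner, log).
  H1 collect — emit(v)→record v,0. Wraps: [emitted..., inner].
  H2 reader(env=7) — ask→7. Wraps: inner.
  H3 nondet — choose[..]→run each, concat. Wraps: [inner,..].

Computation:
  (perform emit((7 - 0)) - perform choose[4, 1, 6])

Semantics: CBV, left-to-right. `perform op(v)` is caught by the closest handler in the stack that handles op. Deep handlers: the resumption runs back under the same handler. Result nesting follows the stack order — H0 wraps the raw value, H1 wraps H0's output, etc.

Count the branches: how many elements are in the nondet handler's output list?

Evaluation trace:
emit(7) @ H1 ⇒ out+=7
choose[4, 1, 6] @ H3
  branch[0] choose=4:
    H0 returns (-4, ())
    H1 returns [7, (-4, ())]
    H2 returns [7, (-4, ())]
    H3 returns [[7, (-4, ())]]
  branch[1] choose=1:
    H0 returns (-1, ())
    H1 returns [7, (-1, ())]
    H2 returns [7, (-1, ())]
    H3 returns [[7, (-1, ())]]
  branch[2] choose=6:
    H0 returns (-6, ())
    H1 returns [7, (-6, ())]
    H2 returns [7, (-6, ())]
    H3 returns [[7, (-6, ())]]
= [[7, (-4, ())], [7, (-1, ())], [7, (-6, ())]]

Answer: 3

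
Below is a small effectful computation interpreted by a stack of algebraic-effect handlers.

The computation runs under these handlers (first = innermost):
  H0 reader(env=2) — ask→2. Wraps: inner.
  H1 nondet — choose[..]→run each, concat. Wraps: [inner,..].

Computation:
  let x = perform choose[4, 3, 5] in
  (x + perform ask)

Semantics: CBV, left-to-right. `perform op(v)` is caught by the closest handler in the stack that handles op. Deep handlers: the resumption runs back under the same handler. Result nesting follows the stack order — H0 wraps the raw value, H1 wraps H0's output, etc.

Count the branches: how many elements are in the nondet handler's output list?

Answer: 3

Step-by-step:
choose[4, 3, 5] @ H1
  branch[0] choose=4:
    ask @ H0 ⇒ 2
    H0 returns 6
    H1 returns [6]
  branch[1] choose=3:
    ask @ H0 ⇒ 2
    H0 returns 5
    H1 returns [5]
  branch[2] choose=5:
    ask @ H0 ⇒ 2
    H0 returns 7
    H1 returns [7]
= [6, 5, 7]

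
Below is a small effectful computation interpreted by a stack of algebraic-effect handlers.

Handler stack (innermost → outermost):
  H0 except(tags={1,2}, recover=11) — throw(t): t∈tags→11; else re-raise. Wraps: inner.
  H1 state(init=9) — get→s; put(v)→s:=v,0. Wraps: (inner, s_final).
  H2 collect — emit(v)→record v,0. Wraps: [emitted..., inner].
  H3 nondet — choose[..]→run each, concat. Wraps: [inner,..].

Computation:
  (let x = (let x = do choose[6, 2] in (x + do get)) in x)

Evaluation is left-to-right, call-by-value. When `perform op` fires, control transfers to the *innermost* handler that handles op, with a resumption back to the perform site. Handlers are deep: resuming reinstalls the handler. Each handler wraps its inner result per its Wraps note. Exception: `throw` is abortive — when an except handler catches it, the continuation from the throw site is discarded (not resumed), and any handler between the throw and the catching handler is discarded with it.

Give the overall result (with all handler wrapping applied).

Answer: [[(15, 9)], [(11, 9)]]

Working:
choose[6, 2] @ H3
  branch[0] choose=6:
    get @ H1 ⇒ 9
    H0 returns 15
    H1 returns (15, 9)
    H2 returns [(15, 9)]
    H3 returns [[(15, 9)]]
  branch[1] choose=2:
    get @ H1 ⇒ 9
    H0 returns 11
    H1 returns (11, 9)
    H2 returns [(11, 9)]
    H3 returns [[(11, 9)]]
= [[(15, 9)], [(11, 9)]]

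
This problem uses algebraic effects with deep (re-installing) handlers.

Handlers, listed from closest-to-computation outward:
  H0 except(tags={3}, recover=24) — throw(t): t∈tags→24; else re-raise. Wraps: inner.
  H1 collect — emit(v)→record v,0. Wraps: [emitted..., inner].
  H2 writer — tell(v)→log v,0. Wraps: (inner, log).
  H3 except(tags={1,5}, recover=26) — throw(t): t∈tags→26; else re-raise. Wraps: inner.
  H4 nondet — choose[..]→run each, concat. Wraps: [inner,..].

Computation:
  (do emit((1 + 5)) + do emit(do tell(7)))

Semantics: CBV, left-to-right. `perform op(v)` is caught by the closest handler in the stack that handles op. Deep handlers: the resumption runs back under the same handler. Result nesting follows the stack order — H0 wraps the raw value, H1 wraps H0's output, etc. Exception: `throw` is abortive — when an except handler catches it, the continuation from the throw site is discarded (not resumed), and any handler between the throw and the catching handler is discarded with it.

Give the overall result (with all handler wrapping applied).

Step-by-step:
emit(6) @ H1 ⇒ out+=6
tell(7) @ H2 ⇒ log+=7
emit(0) @ H1 ⇒ out+=0
H0 returns 0
H1 returns [6, 0, 0]
H2 returns ([6, 0, 0], (7))
H3 returns ([6, 0, 0], (7))
H4 returns [([6, 0, 0], (7))]
= [([6, 0, 0], (7))]

Answer: [([6, 0, 0], (7))]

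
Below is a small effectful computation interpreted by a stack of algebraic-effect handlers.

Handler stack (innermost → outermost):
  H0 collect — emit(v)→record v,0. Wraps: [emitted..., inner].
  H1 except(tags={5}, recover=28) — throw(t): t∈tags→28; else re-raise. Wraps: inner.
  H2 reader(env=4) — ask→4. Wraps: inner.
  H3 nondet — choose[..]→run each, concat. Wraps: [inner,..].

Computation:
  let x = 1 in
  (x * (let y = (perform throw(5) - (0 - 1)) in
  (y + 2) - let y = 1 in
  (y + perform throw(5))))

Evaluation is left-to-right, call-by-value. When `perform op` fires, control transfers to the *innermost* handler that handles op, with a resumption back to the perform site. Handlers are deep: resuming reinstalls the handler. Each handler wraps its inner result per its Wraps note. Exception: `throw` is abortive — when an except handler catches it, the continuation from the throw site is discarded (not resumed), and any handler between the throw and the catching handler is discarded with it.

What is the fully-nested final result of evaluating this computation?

Step-by-step:
throw(5) @ H1 caught ⇒ 28
H2 returns 28
H3 returns [28]
= [28]

Answer: [28]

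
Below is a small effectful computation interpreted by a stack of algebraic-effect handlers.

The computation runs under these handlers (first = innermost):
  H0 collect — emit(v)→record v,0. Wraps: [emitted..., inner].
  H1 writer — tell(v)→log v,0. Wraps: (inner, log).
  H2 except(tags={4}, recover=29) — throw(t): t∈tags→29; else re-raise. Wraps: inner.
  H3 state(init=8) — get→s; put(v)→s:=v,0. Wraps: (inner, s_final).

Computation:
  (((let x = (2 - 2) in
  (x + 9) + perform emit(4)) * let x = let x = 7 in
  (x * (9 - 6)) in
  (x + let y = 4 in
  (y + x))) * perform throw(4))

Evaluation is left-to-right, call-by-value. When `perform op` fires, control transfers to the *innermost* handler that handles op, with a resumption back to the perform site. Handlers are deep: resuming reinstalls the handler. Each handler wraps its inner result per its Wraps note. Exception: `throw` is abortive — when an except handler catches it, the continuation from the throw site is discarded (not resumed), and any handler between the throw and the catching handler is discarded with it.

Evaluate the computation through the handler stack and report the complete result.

Answer: (29, 8)

Working:
emit(4) @ H0 ⇒ out+=4
throw(4) @ H2 caught ⇒ 29
H3 returns (29, 8)
= (29, 8)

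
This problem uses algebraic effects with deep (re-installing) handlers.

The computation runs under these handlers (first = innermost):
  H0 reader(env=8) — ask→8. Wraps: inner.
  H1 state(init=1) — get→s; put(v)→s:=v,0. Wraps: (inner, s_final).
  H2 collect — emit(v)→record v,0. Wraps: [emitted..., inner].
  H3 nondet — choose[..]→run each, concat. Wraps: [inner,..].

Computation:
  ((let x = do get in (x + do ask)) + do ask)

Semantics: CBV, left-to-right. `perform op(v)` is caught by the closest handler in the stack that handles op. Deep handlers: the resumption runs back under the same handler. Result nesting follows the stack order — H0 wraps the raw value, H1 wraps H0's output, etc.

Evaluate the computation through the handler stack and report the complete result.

Answer: [[(17, 1)]]

Working:
get @ H1 ⇒ 1
ask @ H0 ⇒ 8
ask @ H0 ⇒ 8
H0 returns 17
H1 returns (17, 1)
H2 returns [(17, 1)]
H3 returns [[(17, 1)]]
= [[(17, 1)]]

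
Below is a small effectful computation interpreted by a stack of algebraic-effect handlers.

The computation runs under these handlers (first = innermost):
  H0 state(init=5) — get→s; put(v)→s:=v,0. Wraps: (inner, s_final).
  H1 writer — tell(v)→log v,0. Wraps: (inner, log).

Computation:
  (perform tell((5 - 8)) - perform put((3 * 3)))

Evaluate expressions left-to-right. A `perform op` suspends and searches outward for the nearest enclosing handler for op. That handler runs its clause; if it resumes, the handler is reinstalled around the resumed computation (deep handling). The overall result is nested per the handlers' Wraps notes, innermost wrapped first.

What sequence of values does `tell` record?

Answer: (-3)

Step-by-step:
tell(-3) @ H1 ⇒ log+=-3
put(9) @ H0 ⇒ s:=9
H0 returns (0, 9)
H1 returns ((0, 9), (-3))
= ((0, 9), (-3))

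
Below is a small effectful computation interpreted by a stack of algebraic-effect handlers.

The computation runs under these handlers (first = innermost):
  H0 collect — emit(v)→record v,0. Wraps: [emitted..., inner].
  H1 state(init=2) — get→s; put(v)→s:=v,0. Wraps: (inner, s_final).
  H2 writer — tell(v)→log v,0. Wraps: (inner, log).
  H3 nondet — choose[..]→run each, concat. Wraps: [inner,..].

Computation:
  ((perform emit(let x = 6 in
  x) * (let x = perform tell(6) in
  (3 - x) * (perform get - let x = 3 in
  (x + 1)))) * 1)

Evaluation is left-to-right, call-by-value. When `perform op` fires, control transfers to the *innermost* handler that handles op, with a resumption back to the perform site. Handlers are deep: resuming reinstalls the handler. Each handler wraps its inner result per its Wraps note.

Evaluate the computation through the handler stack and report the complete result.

Step-by-step:
emit(6) @ H0 ⇒ out+=6
tell(6) @ H2 ⇒ log+=6
get @ H1 ⇒ 2
H0 returns [6, 0]
H1 returns ([6, 0], 2)
H2 returns (([6, 0], 2), (6))
H3 returns [(([6, 0], 2), (6))]
= [(([6, 0], 2), (6))]

Answer: [(([6, 0], 2), (6))]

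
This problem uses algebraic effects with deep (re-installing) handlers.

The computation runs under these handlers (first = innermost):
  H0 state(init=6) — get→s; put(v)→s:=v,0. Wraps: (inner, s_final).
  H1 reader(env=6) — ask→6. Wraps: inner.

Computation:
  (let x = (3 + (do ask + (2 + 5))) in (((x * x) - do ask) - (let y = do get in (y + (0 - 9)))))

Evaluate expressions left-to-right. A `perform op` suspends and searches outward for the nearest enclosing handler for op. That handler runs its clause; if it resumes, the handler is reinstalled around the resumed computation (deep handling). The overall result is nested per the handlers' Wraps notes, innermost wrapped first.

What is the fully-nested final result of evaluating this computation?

Evaluation trace:
ask @ H1 ⇒ 6
ask @ H1 ⇒ 6
get @ H0 ⇒ 6
H0 returns (253, 6)
H1 returns (253, 6)
= (253, 6)

Answer: (253, 6)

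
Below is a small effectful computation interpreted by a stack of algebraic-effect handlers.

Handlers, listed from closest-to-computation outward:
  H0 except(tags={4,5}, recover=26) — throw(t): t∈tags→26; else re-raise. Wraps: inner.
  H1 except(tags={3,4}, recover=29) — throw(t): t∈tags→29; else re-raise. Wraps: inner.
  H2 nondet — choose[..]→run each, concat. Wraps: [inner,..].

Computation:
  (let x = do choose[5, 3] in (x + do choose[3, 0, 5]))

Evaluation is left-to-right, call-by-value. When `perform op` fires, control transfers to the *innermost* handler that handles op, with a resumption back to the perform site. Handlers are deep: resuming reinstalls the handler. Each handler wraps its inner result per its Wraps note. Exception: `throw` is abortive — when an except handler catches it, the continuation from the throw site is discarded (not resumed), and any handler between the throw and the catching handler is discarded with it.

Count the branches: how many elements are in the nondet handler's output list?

Step-by-step:
choose[5, 3] @ H2
  branch[0] choose=5:
    choose[3, 0, 5] @ H2
      branch[0] choose=3:
        H0 returns 8
        H1 returns 8
        H2 returns [8]
      branch[1] choose=0:
        H0 returns 5
        H1 returns 5
        H2 returns [5]
      branch[2] choose=5:
        H0 returns 10
        H1 returns 10
        H2 returns [10]
  branch[1] choose=3:
    choose[3, 0, 5] @ H2
      branch[0] choose=3:
        H0 returns 6
        H1 returns 6
        H2 returns [6]
      branch[1] choose=0:
        H0 returns 3
        H1 returns 3
        H2 returns [3]
      branch[2] choose=5:
        H0 returns 8
        H1 returns 8
        H2 returns [8]
= [8, 5, 10, 6, 3, 8]

Answer: 6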